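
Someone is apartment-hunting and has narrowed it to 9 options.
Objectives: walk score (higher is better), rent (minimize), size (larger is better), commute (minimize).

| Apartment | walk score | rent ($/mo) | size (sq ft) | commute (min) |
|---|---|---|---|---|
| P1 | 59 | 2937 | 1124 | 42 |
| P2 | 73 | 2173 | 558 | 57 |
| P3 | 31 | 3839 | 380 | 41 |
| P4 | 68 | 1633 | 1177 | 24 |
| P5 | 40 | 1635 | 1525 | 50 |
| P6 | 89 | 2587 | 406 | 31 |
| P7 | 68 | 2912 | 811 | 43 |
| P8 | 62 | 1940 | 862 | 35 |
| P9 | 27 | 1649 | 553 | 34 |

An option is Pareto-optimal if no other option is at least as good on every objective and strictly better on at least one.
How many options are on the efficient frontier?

P1: dominated by P4 (walk score 68≥59, rent 1633≤2937, size 1177≥1124, commute 24≤42).
P2: not dominated.
P3: dominated by P4 (walk score 68≥31, rent 1633≤3839, size 1177≥380, commute 24≤41).
P4: not dominated (best rent).
P5: not dominated (best size).
P6: not dominated (best walk score).
P7: dominated by P4 (walk score 68≥68, rent 1633≤2912, size 1177≥811, commute 24≤43).
P8: dominated by P4 (walk score 68≥62, rent 1633≤1940, size 1177≥862, commute 24≤35).
P9: dominated by P4 (walk score 68≥27, rent 1633≤1649, size 1177≥553, commute 24≤34).
Pareto-optimal: P2, P4, P5, P6 → 4.

4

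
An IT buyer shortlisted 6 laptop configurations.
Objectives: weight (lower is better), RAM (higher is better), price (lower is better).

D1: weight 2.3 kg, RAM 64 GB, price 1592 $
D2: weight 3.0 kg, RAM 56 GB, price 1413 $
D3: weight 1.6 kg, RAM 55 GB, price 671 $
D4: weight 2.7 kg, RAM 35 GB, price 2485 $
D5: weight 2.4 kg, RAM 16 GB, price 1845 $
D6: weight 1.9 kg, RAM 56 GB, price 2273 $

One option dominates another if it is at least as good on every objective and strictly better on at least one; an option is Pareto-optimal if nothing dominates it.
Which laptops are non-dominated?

D1: not dominated (best RAM).
D2: not dominated.
D3: not dominated (best weight).
D4: dominated by D1 (weight 2.3≤2.7, RAM 64≥35, price 1592≤2485).
D5: dominated by D1 (weight 2.3≤2.4, RAM 64≥16, price 1592≤1845).
D6: not dominated.

D1, D2, D3, D6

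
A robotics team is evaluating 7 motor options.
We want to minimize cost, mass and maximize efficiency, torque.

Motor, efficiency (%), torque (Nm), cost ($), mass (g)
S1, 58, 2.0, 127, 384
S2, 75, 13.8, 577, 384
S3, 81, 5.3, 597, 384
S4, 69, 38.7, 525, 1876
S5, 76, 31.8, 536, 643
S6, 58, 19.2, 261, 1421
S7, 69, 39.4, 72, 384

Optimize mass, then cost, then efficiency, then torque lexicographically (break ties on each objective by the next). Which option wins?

First minimize mass: best is 384, kept {S1, S2, S3, S7}.
Then minimize cost: best is 72, kept {S7}.

S7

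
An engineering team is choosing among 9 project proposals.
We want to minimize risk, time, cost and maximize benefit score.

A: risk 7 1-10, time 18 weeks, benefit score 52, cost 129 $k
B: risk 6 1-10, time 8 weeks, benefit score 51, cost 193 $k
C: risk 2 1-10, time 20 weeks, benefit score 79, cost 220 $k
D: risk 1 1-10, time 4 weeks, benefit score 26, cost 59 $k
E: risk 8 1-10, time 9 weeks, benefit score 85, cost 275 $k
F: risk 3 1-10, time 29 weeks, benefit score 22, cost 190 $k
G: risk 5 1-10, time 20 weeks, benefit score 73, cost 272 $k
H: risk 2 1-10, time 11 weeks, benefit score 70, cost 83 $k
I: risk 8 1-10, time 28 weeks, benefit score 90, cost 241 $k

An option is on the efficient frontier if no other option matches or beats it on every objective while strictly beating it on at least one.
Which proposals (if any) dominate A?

H

H: risk 2≤7, time 11≤18, benefit score 70≥52, cost 83≤129 — dominates A.
Others (B, C, D, E, F, G, I) are each worse than A on at least one objective.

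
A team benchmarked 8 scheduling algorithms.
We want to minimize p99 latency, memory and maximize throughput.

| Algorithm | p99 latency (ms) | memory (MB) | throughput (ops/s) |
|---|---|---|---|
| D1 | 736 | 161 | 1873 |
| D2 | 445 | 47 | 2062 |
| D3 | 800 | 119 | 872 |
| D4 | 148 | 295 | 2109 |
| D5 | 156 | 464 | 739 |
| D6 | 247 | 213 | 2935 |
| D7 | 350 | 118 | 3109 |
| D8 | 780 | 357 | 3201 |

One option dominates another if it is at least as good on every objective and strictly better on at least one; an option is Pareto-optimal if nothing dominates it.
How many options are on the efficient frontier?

5

D1: dominated by D2 (p99 latency 445≤736, memory 47≤161, throughput 2062≥1873).
D2: not dominated (best memory).
D3: dominated by D2 (p99 latency 445≤800, memory 47≤119, throughput 2062≥872).
D4: not dominated (best p99 latency).
D5: dominated by D4 (p99 latency 148≤156, memory 295≤464, throughput 2109≥739).
D6: not dominated.
D7: not dominated.
D8: not dominated (best throughput).
Pareto-optimal: D2, D4, D6, D7, D8 → 5.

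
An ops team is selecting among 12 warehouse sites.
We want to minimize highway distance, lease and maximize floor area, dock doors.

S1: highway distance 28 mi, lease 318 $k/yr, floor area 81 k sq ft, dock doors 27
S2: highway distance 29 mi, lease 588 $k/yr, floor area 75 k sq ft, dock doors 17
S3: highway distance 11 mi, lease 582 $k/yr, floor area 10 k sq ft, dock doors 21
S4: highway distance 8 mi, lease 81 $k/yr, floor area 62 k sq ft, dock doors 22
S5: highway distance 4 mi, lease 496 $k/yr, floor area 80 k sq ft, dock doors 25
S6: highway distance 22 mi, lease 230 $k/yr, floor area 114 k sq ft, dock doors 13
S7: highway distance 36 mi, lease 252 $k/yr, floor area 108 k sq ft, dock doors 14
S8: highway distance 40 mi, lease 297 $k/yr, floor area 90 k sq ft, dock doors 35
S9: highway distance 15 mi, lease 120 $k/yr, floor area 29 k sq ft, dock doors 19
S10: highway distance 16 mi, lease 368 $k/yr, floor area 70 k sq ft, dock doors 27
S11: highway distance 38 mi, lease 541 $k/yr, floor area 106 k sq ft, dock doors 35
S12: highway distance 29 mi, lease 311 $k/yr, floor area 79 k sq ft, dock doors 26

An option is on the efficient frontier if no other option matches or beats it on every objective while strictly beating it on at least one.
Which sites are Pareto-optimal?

S1, S4, S5, S6, S7, S8, S10, S11, S12

S1: not dominated.
S2: dominated by S1 (highway distance 28≤29, lease 318≤588, floor area 81≥75, dock doors 27≥17).
S3: dominated by S4 (highway distance 8≤11, lease 81≤582, floor area 62≥10, dock doors 22≥21).
S4: not dominated (best lease).
S5: not dominated (best highway distance).
S6: not dominated (best floor area).
S7: not dominated.
S8: not dominated.
S9: dominated by S4 (highway distance 8≤15, lease 81≤120, floor area 62≥29, dock doors 22≥19).
S10: not dominated.
S11: not dominated.
S12: not dominated.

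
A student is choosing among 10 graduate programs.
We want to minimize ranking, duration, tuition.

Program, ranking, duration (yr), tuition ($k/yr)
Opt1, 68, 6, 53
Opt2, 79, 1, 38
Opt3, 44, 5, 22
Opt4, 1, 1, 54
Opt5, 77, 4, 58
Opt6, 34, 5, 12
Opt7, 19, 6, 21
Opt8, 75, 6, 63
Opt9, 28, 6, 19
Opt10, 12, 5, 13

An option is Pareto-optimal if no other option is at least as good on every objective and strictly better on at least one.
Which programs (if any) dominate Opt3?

Opt6: ranking 34≤44, duration 5≤5, tuition 12≤22 — dominates Opt3.
Opt10: ranking 12≤44, duration 5≤5, tuition 13≤22 — dominates Opt3.
Others (Opt1, Opt2, Opt4, Opt5, Opt7, Opt8, Opt9) are each worse than Opt3 on at least one objective.

Opt6, Opt10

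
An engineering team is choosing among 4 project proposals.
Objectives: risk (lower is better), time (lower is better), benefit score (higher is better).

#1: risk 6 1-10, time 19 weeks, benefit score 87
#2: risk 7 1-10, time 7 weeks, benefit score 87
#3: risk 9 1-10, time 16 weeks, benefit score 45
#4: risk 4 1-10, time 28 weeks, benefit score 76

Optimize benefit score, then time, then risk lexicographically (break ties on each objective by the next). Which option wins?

#2

First maximize benefit score: best is 87, kept {#1, #2}.
Then minimize time: best is 7, kept {#2}.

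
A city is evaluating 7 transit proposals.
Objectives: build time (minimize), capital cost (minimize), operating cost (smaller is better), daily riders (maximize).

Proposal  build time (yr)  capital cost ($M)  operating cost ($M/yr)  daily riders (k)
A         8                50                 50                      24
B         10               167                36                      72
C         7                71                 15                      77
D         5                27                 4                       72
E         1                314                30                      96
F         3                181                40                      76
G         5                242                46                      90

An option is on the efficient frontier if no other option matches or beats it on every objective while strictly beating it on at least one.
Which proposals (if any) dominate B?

C: build time 7≤10, capital cost 71≤167, operating cost 15≤36, daily riders 77≥72 — dominates B.
D: build time 5≤10, capital cost 27≤167, operating cost 4≤36, daily riders 72≥72 — dominates B.
Others (A, E, F, G) are each worse than B on at least one objective.

C, D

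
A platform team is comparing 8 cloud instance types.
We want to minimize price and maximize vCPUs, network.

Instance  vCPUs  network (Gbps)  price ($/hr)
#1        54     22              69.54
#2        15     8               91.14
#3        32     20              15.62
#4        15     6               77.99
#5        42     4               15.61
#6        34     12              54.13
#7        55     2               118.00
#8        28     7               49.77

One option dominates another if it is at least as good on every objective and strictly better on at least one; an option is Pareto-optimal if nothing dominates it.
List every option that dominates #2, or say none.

#1, #3, #6

#1: vCPUs 54≥15, network 22≥8, price 69.54≤91.14 — dominates #2.
#3: vCPUs 32≥15, network 20≥8, price 15.62≤91.14 — dominates #2.
#6: vCPUs 34≥15, network 12≥8, price 54.13≤91.14 — dominates #2.
Others (#4, #5, #7, #8) are each worse than #2 on at least one objective.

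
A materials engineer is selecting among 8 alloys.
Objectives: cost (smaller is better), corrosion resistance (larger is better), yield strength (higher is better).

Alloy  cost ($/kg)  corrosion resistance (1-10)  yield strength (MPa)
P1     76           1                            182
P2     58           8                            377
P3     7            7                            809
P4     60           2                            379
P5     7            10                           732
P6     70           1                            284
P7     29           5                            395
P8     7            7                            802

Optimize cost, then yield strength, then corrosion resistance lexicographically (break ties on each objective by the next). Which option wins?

P3

First minimize cost: best is 7, kept {P3, P5, P8}.
Then maximize yield strength: best is 809, kept {P3}.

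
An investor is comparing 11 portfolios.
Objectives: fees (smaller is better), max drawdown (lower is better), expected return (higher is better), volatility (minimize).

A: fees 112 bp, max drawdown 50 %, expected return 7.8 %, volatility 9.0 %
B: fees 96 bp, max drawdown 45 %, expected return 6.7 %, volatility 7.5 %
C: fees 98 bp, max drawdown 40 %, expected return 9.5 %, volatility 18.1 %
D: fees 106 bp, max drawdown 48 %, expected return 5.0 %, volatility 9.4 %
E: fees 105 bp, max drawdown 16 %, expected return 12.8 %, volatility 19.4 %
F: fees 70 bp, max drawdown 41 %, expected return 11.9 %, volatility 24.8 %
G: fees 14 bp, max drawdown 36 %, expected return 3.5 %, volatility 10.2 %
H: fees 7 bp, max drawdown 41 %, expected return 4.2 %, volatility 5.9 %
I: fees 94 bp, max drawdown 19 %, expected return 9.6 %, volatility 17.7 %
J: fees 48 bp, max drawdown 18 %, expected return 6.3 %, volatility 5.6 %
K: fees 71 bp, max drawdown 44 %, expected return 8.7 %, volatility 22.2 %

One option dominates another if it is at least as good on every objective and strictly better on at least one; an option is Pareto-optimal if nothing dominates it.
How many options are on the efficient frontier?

9

A: not dominated.
B: not dominated.
C: dominated by I (fees 94≤98, max drawdown 19≤40, expected return 9.6≥9.5, volatility 17.7≤18.1).
D: dominated by B (fees 96≤106, max drawdown 45≤48, expected return 6.7≥5.0, volatility 7.5≤9.4).
E: not dominated (best max drawdown).
F: not dominated.
G: not dominated.
H: not dominated (best fees).
I: not dominated.
J: not dominated (best volatility).
K: not dominated.
Pareto-optimal: A, B, E, F, G, H, I, J, K → 9.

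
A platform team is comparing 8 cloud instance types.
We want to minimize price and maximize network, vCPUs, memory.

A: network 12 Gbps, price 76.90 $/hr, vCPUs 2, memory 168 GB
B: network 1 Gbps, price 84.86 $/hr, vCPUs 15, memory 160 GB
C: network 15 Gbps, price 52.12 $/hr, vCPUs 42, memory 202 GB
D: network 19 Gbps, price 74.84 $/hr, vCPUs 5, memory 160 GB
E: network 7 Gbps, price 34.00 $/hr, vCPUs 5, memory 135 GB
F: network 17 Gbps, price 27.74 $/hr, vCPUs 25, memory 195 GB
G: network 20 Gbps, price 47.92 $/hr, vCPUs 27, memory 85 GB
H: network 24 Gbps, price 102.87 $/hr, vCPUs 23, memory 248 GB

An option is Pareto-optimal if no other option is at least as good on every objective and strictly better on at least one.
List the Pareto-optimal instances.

C, D, F, G, H

A: dominated by C (network 15≥12, price 52.12≤76.90, vCPUs 42≥2, memory 202≥168).
B: dominated by C (network 15≥1, price 52.12≤84.86, vCPUs 42≥15, memory 202≥160).
C: not dominated (best vCPUs).
D: not dominated.
E: dominated by F (network 17≥7, price 27.74≤34.00, vCPUs 25≥5, memory 195≥135).
F: not dominated (best price).
G: not dominated.
H: not dominated (best network).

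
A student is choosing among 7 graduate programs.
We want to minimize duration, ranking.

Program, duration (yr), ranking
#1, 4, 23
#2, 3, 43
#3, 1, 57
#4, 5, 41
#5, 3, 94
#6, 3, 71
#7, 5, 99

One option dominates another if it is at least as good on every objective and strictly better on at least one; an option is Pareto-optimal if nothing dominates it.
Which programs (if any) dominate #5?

#2: duration 3≤3, ranking 43≤94 — dominates #5.
#3: duration 1≤3, ranking 57≤94 — dominates #5.
#6: duration 3≤3, ranking 71≤94 — dominates #5.
Others (#1, #4, #7) are each worse than #5 on at least one objective.

#2, #3, #6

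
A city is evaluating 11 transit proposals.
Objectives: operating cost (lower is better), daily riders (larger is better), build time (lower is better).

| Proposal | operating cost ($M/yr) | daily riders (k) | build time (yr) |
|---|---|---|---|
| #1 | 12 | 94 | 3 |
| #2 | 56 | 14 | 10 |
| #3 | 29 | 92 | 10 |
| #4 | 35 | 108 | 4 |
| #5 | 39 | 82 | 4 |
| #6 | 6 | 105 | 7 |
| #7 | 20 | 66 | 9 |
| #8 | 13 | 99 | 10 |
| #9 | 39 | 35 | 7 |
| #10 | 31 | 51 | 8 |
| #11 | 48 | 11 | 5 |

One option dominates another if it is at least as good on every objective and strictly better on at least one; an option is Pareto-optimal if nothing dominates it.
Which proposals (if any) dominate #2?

#1: operating cost 12≤56, daily riders 94≥14, build time 3≤10 — dominates #2.
#3: operating cost 29≤56, daily riders 92≥14, build time 10≤10 — dominates #2.
#4: operating cost 35≤56, daily riders 108≥14, build time 4≤10 — dominates #2.
#5: operating cost 39≤56, daily riders 82≥14, build time 4≤10 — dominates #2.
#6: operating cost 6≤56, daily riders 105≥14, build time 7≤10 — dominates #2.
#7: operating cost 20≤56, daily riders 66≥14, build time 9≤10 — dominates #2.
#8: operating cost 13≤56, daily riders 99≥14, build time 10≤10 — dominates #2.
#9: operating cost 39≤56, daily riders 35≥14, build time 7≤10 — dominates #2.
#10: operating cost 31≤56, daily riders 51≥14, build time 8≤10 — dominates #2.
Others (#11) are each worse than #2 on at least one objective.

#1, #3, #4, #5, #6, #7, #8, #9, #10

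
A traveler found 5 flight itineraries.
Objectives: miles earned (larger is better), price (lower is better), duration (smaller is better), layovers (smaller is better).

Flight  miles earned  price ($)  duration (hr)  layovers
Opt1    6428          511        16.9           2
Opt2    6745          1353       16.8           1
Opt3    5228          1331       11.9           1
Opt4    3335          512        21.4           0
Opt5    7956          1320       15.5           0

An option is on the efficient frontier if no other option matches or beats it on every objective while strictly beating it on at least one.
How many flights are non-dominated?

4

Opt1: not dominated (best price).
Opt2: dominated by Opt5 (miles earned 7956≥6745, price 1320≤1353, duration 15.5≤16.8, layovers 0≤1).
Opt3: not dominated (best duration).
Opt4: not dominated.
Opt5: not dominated (best miles earned).
Pareto-optimal: Opt1, Opt3, Opt4, Opt5 → 4.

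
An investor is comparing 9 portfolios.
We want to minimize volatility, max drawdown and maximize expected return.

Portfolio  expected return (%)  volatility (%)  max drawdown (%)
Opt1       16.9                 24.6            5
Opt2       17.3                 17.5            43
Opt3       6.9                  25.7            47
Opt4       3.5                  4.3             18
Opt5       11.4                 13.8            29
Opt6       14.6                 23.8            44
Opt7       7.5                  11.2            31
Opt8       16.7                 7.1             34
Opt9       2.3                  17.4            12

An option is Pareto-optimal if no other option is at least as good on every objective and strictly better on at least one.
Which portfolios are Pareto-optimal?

Opt1, Opt2, Opt4, Opt5, Opt7, Opt8, Opt9

Opt1: not dominated (best max drawdown).
Opt2: not dominated (best expected return).
Opt3: dominated by Opt1 (expected return 16.9≥6.9, volatility 24.6≤25.7, max drawdown 5≤47).
Opt4: not dominated (best volatility).
Opt5: not dominated.
Opt6: dominated by Opt2 (expected return 17.3≥14.6, volatility 17.5≤23.8, max drawdown 43≤44).
Opt7: not dominated.
Opt8: not dominated.
Opt9: not dominated.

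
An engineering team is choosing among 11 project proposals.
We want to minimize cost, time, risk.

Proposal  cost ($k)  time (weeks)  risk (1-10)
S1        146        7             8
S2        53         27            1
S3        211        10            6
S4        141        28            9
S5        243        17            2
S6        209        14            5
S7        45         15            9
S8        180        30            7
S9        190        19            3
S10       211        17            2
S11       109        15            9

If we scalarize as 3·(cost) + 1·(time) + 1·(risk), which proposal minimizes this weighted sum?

S7

S1: 3·146 + 1·7 + 1·8 = 453
S2: 3·53 + 1·27 + 1·1 = 187
S3: 3·211 + 1·10 + 1·6 = 649
S4: 3·141 + 1·28 + 1·9 = 460
S5: 3·243 + 1·17 + 1·2 = 748
S6: 3·209 + 1·14 + 1·5 = 646
S7: 3·45 + 1·15 + 1·9 = 159
S8: 3·180 + 1·30 + 1·7 = 577
S9: 3·190 + 1·19 + 1·3 = 592
S10: 3·211 + 1·17 + 1·2 = 652
S11: 3·109 + 1·15 + 1·9 = 351
Lowest: S7 at 159.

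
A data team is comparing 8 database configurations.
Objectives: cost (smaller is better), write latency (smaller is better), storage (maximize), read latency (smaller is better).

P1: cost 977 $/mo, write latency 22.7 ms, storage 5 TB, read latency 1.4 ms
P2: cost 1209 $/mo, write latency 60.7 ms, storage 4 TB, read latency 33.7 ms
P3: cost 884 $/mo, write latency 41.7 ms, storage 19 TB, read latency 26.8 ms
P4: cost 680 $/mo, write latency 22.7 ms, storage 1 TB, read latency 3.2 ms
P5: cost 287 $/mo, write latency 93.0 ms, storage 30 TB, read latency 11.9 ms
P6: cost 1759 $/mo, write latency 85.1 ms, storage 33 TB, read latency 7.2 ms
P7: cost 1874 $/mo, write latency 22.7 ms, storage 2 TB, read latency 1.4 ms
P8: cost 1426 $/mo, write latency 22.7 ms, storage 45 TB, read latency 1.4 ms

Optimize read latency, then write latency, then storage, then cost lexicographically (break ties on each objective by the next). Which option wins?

First minimize read latency: best is 1.4, kept {P1, P7, P8}.
Then minimize write latency: best is 22.7, kept {P1, P7, P8}.
Then maximize storage: best is 45, kept {P8}.

P8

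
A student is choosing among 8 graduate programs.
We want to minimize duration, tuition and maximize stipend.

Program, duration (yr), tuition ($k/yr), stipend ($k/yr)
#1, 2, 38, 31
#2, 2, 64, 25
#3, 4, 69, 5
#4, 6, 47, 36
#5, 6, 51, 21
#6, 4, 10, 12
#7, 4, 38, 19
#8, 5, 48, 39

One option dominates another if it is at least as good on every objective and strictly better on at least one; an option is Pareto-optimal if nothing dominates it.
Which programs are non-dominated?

#1, #4, #6, #8

#1: not dominated.
#2: dominated by #1 (duration 2≤2, tuition 38≤64, stipend 31≥25).
#3: dominated by #1 (duration 2≤4, tuition 38≤69, stipend 31≥5).
#4: not dominated.
#5: dominated by #1 (duration 2≤6, tuition 38≤51, stipend 31≥21).
#6: not dominated (best tuition).
#7: dominated by #1 (duration 2≤4, tuition 38≤38, stipend 31≥19).
#8: not dominated (best stipend).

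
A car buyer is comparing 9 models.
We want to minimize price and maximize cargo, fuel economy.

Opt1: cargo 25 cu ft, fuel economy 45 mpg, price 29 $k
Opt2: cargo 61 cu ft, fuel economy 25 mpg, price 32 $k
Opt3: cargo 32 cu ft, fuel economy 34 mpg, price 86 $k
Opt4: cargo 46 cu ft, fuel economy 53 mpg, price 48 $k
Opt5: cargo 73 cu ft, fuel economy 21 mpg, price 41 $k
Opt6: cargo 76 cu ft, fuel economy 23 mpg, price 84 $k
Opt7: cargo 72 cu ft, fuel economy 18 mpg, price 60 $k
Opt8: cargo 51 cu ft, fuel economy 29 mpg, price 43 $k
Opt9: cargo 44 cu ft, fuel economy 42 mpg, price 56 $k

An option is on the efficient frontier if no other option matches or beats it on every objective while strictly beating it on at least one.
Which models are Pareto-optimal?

Opt1: not dominated (best price).
Opt2: not dominated.
Opt3: dominated by Opt4 (cargo 46≥32, fuel economy 53≥34, price 48≤86).
Opt4: not dominated (best fuel economy).
Opt5: not dominated.
Opt6: not dominated (best cargo).
Opt7: dominated by Opt5 (cargo 73≥72, fuel economy 21≥18, price 41≤60).
Opt8: not dominated.
Opt9: dominated by Opt4 (cargo 46≥44, fuel economy 53≥42, price 48≤56).

Opt1, Opt2, Opt4, Opt5, Opt6, Opt8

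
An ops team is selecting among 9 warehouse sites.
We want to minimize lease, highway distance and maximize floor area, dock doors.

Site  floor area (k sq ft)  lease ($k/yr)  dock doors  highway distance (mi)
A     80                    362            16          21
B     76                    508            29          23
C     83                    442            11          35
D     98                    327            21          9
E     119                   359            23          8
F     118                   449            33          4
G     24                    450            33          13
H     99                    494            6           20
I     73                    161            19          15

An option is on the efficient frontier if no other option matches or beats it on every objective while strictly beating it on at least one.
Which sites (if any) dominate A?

D, E

D: floor area 98≥80, lease 327≤362, dock doors 21≥16, highway distance 9≤21 — dominates A.
E: floor area 119≥80, lease 359≤362, dock doors 23≥16, highway distance 8≤21 — dominates A.
Others (B, C, F, G, H, I) are each worse than A on at least one objective.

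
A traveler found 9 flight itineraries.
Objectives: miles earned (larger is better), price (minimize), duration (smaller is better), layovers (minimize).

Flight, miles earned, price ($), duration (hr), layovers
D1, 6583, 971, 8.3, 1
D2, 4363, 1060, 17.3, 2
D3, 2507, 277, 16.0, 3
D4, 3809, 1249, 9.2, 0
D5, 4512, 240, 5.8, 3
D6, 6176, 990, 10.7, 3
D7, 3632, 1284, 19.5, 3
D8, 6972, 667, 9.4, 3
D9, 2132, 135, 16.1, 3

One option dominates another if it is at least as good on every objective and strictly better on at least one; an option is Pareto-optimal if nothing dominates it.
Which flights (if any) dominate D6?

D1, D8

D1: miles earned 6583≥6176, price 971≤990, duration 8.3≤10.7, layovers 1≤3 — dominates D6.
D8: miles earned 6972≥6176, price 667≤990, duration 9.4≤10.7, layovers 3≤3 — dominates D6.
Others (D2, D3, D4, D5, D7, D9) are each worse than D6 on at least one objective.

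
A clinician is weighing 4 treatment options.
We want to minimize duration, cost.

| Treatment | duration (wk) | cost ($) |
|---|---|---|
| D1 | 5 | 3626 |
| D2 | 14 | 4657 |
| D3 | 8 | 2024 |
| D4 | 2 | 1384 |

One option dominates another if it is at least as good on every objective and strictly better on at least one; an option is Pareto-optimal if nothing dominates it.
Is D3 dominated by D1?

D1 vs D3: D1 is worse on cost (3626 vs 2024), so it does not dominate D3.

No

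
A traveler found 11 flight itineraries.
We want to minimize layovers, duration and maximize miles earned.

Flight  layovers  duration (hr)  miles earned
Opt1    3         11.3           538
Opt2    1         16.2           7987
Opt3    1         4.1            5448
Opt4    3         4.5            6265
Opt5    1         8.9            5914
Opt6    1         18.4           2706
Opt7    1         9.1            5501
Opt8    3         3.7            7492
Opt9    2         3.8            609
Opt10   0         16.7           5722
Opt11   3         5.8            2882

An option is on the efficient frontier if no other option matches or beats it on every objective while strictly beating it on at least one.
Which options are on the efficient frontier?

Opt1: dominated by Opt3 (layovers 1≤3, duration 4.1≤11.3, miles earned 5448≥538).
Opt2: not dominated (best miles earned).
Opt3: not dominated.
Opt4: dominated by Opt8 (layovers 3≤3, duration 3.7≤4.5, miles earned 7492≥6265).
Opt5: not dominated.
Opt6: dominated by Opt2 (layovers 1≤1, duration 16.2≤18.4, miles earned 7987≥2706).
Opt7: dominated by Opt5 (layovers 1≤1, duration 8.9≤9.1, miles earned 5914≥5501).
Opt8: not dominated (best duration).
Opt9: not dominated.
Opt10: not dominated (best layovers).
Opt11: dominated by Opt3 (layovers 1≤3, duration 4.1≤5.8, miles earned 5448≥2882).

Opt2, Opt3, Opt5, Opt8, Opt9, Opt10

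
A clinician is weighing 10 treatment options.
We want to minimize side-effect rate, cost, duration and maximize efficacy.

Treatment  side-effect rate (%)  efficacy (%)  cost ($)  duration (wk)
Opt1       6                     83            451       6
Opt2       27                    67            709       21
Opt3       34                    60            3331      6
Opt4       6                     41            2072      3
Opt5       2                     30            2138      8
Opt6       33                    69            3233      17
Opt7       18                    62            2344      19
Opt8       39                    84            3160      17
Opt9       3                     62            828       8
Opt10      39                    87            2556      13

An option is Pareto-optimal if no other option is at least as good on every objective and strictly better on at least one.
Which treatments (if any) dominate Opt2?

Opt1: side-effect rate 6≤27, efficacy 83≥67, cost 451≤709, duration 6≤21 — dominates Opt2.
Others (Opt3, Opt4, Opt5, Opt6, Opt7, Opt8, Opt9, Opt10) are each worse than Opt2 on at least one objective.

Opt1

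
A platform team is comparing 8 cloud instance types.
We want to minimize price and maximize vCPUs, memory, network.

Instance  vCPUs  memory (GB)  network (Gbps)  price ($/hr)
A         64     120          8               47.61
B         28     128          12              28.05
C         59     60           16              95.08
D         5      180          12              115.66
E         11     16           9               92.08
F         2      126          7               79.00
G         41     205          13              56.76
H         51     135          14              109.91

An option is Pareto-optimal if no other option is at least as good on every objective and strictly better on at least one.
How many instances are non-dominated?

5

A: not dominated (best vCPUs).
B: not dominated (best price).
C: not dominated (best network).
D: dominated by G (vCPUs 41≥5, memory 205≥180, network 13≥12, price 56.76≤115.66).
E: dominated by B (vCPUs 28≥11, memory 128≥16, network 12≥9, price 28.05≤92.08).
F: dominated by B (vCPUs 28≥2, memory 128≥126, network 12≥7, price 28.05≤79.00).
G: not dominated (best memory).
H: not dominated.
Pareto-optimal: A, B, C, G, H → 5.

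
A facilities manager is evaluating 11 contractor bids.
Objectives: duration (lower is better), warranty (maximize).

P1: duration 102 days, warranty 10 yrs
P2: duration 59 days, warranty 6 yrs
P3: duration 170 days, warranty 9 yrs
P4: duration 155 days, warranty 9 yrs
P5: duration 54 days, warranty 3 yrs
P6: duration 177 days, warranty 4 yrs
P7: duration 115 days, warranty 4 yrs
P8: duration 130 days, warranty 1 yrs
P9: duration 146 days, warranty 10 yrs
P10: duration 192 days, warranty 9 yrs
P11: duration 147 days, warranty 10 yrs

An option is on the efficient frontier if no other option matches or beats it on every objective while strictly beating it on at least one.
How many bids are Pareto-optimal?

P1: not dominated.
P2: not dominated.
P3: dominated by P1 (duration 102≤170, warranty 10≥9).
P4: dominated by P1 (duration 102≤155, warranty 10≥9).
P5: not dominated (best duration).
P6: dominated by P1 (duration 102≤177, warranty 10≥4).
P7: dominated by P1 (duration 102≤115, warranty 10≥4).
P8: dominated by P1 (duration 102≤130, warranty 10≥1).
P9: dominated by P1 (duration 102≤146, warranty 10≥10).
P10: dominated by P1 (duration 102≤192, warranty 10≥9).
P11: dominated by P1 (duration 102≤147, warranty 10≥10).
Pareto-optimal: P1, P2, P5 → 3.

3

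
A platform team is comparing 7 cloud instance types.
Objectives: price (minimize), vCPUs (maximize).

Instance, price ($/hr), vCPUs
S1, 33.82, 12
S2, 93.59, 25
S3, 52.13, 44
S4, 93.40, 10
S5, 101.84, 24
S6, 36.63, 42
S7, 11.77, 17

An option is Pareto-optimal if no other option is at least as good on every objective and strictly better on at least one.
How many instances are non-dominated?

S1: dominated by S7 (price 11.77≤33.82, vCPUs 17≥12).
S2: dominated by S3 (price 52.13≤93.59, vCPUs 44≥25).
S3: not dominated (best vCPUs).
S4: dominated by S1 (price 33.82≤93.40, vCPUs 12≥10).
S5: dominated by S2 (price 93.59≤101.84, vCPUs 25≥24).
S6: not dominated.
S7: not dominated (best price).
Pareto-optimal: S3, S6, S7 → 3.

3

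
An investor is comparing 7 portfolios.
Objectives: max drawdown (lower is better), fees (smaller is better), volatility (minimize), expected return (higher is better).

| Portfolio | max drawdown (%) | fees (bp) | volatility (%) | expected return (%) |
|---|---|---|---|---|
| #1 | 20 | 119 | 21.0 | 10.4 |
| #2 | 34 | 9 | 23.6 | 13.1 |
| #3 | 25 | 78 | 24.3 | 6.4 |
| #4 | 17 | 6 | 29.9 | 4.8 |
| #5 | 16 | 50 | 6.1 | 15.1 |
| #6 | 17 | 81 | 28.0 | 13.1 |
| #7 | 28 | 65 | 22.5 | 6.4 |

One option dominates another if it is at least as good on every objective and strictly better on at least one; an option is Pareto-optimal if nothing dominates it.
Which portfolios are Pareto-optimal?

#1: dominated by #5 (max drawdown 16≤20, fees 50≤119, volatility 6.1≤21.0, expected return 15.1≥10.4).
#2: not dominated.
#3: dominated by #5 (max drawdown 16≤25, fees 50≤78, volatility 6.1≤24.3, expected return 15.1≥6.4).
#4: not dominated (best fees).
#5: not dominated (best max drawdown).
#6: dominated by #5 (max drawdown 16≤17, fees 50≤81, volatility 6.1≤28.0, expected return 15.1≥13.1).
#7: dominated by #5 (max drawdown 16≤28, fees 50≤65, volatility 6.1≤22.5, expected return 15.1≥6.4).

#2, #4, #5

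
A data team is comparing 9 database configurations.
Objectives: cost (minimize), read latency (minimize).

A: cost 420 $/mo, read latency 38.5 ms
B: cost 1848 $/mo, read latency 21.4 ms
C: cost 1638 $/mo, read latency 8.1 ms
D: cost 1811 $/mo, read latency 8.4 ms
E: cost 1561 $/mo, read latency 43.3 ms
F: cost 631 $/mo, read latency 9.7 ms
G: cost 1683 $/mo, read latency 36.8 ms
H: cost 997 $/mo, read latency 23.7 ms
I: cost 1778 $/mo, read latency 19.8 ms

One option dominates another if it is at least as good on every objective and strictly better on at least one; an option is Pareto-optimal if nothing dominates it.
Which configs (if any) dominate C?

A: worse on read latency (38.5 vs 8.1).
B: worse on cost (1848 vs 1638).
D: worse on cost (1811 vs 1638).
E: worse on read latency (43.3 vs 8.1).
F: worse on read latency (9.7 vs 8.1).
G: worse on cost (1683 vs 1638).
H: worse on read latency (23.7 vs 8.1).
I: worse on cost (1778 vs 1638).
No option dominates C.

none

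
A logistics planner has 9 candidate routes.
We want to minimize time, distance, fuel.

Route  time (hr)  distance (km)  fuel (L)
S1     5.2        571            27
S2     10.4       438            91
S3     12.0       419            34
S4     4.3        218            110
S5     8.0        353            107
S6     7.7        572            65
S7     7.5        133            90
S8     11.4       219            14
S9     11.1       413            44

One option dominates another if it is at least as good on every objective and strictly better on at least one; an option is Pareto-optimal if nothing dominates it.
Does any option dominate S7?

No

S1: worse on distance (571 vs 133).
S2: worse on time (10.4 vs 7.5).
S3: worse on time (12.0 vs 7.5).
S4: worse on distance (218 vs 133).
S5: worse on time (8.0 vs 7.5).
S6: worse on time (7.7 vs 7.5).
S8: worse on time (11.4 vs 7.5).
S9: worse on time (11.1 vs 7.5).
No option is at least as good as S7 on every objective and strictly better on one.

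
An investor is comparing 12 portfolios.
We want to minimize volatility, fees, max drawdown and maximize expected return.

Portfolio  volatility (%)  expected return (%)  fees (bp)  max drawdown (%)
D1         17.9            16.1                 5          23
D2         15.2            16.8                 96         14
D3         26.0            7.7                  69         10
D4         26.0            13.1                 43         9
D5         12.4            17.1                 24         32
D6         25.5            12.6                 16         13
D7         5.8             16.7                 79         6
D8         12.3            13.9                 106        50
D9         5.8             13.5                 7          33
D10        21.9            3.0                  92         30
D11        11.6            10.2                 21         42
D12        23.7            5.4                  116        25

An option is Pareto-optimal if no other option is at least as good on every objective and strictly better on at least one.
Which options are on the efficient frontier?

D1: not dominated (best fees).
D2: not dominated.
D3: dominated by D4 (volatility 26.0≤26.0, expected return 13.1≥7.7, fees 43≤69, max drawdown 9≤10).
D4: not dominated.
D5: not dominated (best expected return).
D6: not dominated.
D7: not dominated (best max drawdown).
D8: dominated by D7 (volatility 5.8≤12.3, expected return 16.7≥13.9, fees 79≤106, max drawdown 6≤50).
D9: not dominated.
D10: dominated by D1 (volatility 17.9≤21.9, expected return 16.1≥3.0, fees 5≤92, max drawdown 23≤30).
D11: dominated by D9 (volatility 5.8≤11.6, expected return 13.5≥10.2, fees 7≤21, max drawdown 33≤42).
D12: dominated by D1 (volatility 17.9≤23.7, expected return 16.1≥5.4, fees 5≤116, max drawdown 23≤25).

D1, D2, D4, D5, D6, D7, D9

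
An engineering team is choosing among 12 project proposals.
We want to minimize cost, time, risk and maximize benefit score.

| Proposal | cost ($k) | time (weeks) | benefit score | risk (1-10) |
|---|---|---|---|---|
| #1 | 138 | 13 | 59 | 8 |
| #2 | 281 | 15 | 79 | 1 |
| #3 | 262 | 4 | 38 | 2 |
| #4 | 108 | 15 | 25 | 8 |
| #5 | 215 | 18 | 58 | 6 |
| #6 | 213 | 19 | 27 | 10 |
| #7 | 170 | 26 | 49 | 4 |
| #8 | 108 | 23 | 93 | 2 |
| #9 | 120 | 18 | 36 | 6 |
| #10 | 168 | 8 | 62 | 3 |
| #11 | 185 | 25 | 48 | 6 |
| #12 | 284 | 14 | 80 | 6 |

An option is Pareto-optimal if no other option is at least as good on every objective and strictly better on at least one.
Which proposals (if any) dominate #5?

#10

#10: cost 168≤215, time 8≤18, benefit score 62≥58, risk 3≤6 — dominates #5.
Others (#1, #2, #3, #4, #6, #7, #8, #9, #11, #12) are each worse than #5 on at least one objective.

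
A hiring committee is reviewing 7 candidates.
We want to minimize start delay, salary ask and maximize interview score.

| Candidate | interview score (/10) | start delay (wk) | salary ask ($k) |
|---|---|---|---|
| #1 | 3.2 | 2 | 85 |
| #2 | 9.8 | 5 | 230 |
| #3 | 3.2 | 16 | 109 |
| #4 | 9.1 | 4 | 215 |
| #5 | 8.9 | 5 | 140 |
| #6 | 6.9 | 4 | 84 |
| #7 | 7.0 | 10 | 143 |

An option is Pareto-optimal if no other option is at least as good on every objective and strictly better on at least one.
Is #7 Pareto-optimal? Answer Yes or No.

No

#5 vs #7: interview score 8.9≥7.0, start delay 5≤10, salary ask 140≤143 — #5 is at least as good on every objective and strictly better on at least one, so #5 dominates #7.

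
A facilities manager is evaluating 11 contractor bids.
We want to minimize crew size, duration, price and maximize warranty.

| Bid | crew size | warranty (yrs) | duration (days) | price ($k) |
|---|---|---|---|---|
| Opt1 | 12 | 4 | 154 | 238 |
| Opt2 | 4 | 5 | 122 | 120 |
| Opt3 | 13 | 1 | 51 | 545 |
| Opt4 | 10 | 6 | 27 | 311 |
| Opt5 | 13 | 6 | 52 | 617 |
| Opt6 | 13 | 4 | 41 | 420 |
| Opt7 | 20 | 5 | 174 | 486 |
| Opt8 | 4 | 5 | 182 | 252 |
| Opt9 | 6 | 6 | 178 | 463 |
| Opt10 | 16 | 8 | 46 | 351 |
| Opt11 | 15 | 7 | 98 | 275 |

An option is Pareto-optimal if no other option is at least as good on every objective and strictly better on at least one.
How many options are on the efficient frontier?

Opt1: dominated by Opt2 (crew size 4≤12, warranty 5≥4, duration 122≤154, price 120≤238).
Opt2: not dominated (best price).
Opt3: dominated by Opt4 (crew size 10≤13, warranty 6≥1, duration 27≤51, price 311≤545).
Opt4: not dominated (best duration).
Opt5: dominated by Opt4 (crew size 10≤13, warranty 6≥6, duration 27≤52, price 311≤617).
Opt6: dominated by Opt4 (crew size 10≤13, warranty 6≥4, duration 27≤41, price 311≤420).
Opt7: dominated by Opt2 (crew size 4≤20, warranty 5≥5, duration 122≤174, price 120≤486).
Opt8: dominated by Opt2 (crew size 4≤4, warranty 5≥5, duration 122≤182, price 120≤252).
Opt9: not dominated.
Opt10: not dominated (best warranty).
Opt11: not dominated.
Pareto-optimal: Opt2, Opt4, Opt9, Opt10, Opt11 → 5.

5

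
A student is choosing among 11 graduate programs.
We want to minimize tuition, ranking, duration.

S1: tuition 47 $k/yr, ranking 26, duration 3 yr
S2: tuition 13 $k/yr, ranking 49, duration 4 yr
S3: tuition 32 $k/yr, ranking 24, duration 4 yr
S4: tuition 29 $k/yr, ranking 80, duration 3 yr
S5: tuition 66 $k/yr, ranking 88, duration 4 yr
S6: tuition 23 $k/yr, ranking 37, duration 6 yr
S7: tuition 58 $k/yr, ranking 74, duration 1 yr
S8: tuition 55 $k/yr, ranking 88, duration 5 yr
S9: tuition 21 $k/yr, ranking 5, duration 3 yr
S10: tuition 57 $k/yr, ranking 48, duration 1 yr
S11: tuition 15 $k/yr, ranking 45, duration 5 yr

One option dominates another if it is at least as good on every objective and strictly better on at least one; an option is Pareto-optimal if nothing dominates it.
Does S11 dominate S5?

No

S11 vs S5: S11 is worse on duration (5 vs 4), so it does not dominate S5.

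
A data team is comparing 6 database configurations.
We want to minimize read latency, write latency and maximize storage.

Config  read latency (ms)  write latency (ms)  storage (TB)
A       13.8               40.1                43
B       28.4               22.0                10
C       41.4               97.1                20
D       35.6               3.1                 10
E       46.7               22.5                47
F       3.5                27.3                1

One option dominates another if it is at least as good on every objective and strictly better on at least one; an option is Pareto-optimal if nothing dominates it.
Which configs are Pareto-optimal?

A: not dominated.
B: not dominated.
C: dominated by A (read latency 13.8≤41.4, write latency 40.1≤97.1, storage 43≥20).
D: not dominated (best write latency).
E: not dominated (best storage).
F: not dominated (best read latency).

A, B, D, E, F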